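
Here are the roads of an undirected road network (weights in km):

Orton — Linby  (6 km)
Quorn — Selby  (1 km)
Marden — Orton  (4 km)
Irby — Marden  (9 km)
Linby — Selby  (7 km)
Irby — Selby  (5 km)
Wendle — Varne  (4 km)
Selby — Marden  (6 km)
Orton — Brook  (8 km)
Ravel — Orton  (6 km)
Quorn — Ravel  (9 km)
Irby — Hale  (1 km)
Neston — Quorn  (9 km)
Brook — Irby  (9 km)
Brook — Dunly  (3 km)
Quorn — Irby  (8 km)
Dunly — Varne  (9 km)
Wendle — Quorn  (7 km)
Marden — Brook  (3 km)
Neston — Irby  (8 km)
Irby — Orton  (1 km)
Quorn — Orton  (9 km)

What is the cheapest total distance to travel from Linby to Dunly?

16 km

Enumerating some paths:
Linby–Orton–Marden–Brook–Dunly: 6+4+3+3 = 16
Linby–Orton–Brook–Dunly: 6+8+3 = 17
Cheapest is Linby–Orton–Marden–Brook–Dunly at 16 km.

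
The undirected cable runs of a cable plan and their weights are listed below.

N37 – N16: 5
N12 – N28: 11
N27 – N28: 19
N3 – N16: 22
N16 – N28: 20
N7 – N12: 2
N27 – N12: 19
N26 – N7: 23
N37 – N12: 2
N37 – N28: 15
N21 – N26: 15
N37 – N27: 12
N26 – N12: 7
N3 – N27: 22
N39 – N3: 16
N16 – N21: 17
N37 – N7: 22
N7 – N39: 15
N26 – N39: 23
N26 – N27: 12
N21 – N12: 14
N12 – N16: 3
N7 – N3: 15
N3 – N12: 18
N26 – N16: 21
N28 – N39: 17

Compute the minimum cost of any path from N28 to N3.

Shortest distances from N28:
N28: 0
N12: 11  (via N28)
N37: 13  (via N12)
N7: 13  (via N12)
N16: 14  (via N12)
N39: 17  (via N28)
N26: 18  (via N12)
N27: 19  (via N28)
N21: 25  (via N12)
N3: 28  (via N7)
Shortest route: N28–N12–N7–N3 = 28.

28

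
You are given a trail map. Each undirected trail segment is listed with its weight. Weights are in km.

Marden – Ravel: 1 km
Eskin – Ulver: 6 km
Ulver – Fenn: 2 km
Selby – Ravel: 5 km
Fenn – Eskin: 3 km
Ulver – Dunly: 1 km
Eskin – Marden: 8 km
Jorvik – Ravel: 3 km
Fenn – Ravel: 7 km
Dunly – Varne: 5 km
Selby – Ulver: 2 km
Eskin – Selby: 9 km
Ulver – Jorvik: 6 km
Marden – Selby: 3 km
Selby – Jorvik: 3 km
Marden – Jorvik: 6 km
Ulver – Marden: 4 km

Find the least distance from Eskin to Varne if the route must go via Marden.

18 km

Best Eskin to Marden: Eskin → Marden costing 8
Best Marden to Varne: Marden → Ulver → Dunly → Varne costing 10
Total via Marden: 8 + 10 = 18 km.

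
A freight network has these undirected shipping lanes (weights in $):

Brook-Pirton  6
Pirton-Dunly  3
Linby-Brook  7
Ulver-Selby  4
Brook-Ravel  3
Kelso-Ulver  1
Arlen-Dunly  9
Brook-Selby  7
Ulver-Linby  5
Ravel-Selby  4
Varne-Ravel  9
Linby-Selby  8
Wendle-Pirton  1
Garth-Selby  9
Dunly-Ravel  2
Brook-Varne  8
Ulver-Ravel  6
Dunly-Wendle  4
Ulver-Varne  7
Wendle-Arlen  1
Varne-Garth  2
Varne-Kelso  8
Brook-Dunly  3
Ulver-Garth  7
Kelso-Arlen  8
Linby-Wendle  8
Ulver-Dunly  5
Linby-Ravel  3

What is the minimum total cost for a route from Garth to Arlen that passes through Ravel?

$18

Best Garth to Ravel: Garth–Varne–Ravel costing 11
Shortest Ravel→Arlen: Ravel–Dunly–Wendle–Arlen = 7
Total via Ravel: 11 + 7 = $18.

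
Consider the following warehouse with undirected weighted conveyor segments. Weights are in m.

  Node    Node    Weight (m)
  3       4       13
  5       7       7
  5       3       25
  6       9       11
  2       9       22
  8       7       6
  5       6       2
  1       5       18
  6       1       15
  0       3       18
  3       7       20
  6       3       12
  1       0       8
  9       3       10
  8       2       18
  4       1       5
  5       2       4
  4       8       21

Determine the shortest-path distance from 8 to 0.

Candidate routes:
8 → 7 → 5 → 1 → 0: 6+7+18+8 = 39
8 → 7 → 3 → 0: 6+20+18 = 44
8 → 4 → 1 → 0: 21+5+8 = 34
8 → 7 → 5 → 6 → 1 → 0: 6+7+2+15+8 = 38
The minimum is 34 m via 8 → 4 → 1 → 0.

34 m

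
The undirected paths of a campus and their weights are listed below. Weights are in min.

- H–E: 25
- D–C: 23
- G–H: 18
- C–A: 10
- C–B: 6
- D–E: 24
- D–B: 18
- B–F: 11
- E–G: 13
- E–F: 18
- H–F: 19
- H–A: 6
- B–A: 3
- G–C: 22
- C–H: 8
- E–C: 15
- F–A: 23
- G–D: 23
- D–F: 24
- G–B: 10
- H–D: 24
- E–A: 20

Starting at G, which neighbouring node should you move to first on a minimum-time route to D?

D

Candidate routes:
G → B → D: 10+18 = 28
G → D: 23 = 23
G → B → C → D: 10+6+23 = 39
G → E → D: 13+24 = 37
The minimum is 23 min via G → D.
So from G the first move is to D.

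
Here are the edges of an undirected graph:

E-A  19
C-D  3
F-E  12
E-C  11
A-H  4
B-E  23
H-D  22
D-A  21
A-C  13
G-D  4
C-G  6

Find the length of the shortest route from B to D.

37

Compare a few routes:
B - E - C - G - D: 23+11+6+4 = 44
B - E - A - D: 23+19+21 = 63
B - E - C - D: 23+11+3 = 37
B - E - A - C - D: 23+19+13+3 = 58
Cheapest is B - E - C - D at 37.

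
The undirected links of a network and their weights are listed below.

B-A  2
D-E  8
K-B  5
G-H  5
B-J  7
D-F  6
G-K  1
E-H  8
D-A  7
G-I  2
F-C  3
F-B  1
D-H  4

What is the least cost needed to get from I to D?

Running Dijkstra from I:
I: 0
G: 2  (via I)
K: 3  (via G)
H: 7  (via G)
B: 8  (via K)
F: 9  (via B)
A: 10  (via B)
D: 11  (via H)
Shortest route: I → G → H → D = 11.

11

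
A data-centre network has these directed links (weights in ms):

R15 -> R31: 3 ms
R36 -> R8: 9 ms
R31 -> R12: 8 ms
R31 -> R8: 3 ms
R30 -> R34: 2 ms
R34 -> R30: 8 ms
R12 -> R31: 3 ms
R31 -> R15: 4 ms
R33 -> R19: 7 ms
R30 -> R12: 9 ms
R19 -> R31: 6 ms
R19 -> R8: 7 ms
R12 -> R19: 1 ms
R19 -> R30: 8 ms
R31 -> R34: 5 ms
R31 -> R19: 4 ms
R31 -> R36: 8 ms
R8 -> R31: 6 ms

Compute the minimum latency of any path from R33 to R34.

17 ms

Settle nodes by increasing distance from R33:
R33: 0
R19: 7  (via R33)
R31: 13  (via R19)
R8: 14  (via R19)
R30: 15  (via R19)
R34: 17  (via R30)
Shortest route: R33 → R19 → R30 → R34 = 17 ms.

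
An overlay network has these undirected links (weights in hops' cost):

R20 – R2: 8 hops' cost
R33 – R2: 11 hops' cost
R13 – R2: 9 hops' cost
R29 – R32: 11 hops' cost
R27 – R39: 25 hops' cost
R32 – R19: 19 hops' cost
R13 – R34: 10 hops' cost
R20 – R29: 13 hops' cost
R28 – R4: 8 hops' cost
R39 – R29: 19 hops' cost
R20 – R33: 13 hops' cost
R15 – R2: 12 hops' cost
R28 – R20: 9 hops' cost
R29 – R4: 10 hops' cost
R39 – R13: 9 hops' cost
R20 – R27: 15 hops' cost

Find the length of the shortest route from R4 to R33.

Enumerating some paths:
R4 - R28 - R20 - R33: 8+9+13 = 30
R4 - R29 - R20 - R33: 10+13+13 = 36
R4 - R28 - R20 - R2 - R33: 8+9+8+11 = 36
The minimum is 30 hops' cost via R4 - R28 - R20 - R33.

30 hops' cost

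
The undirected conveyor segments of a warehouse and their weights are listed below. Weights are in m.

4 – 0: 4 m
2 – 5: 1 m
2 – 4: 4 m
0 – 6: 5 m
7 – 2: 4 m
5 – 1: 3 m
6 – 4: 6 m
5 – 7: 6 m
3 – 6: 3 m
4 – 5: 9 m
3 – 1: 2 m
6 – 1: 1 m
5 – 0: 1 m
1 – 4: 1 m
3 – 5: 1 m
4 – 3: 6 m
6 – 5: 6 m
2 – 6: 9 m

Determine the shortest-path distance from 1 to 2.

Enumerating some paths:
1–4–0–5–2: 1+4+1+1 = 7
1–6–3–5–2: 1+3+1+1 = 6
1–4–2: 1+4 = 5
1–5–2: 3+1 = 4
Cheapest is 1–5–2 at 4 m.

4 m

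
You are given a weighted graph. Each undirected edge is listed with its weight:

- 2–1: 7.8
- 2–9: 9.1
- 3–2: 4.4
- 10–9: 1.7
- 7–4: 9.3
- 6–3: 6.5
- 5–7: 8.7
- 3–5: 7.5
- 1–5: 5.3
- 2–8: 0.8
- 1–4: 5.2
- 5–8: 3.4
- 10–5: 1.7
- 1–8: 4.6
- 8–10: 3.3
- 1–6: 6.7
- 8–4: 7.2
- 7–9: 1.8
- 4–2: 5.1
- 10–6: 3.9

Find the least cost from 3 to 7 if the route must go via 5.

12.7

Best 3 to 5: 3–5 costing 7.5
Best 5 to 7: 5–10–9–7 costing 5.2
Total via 5: 7.5 + 5.2 = 12.7.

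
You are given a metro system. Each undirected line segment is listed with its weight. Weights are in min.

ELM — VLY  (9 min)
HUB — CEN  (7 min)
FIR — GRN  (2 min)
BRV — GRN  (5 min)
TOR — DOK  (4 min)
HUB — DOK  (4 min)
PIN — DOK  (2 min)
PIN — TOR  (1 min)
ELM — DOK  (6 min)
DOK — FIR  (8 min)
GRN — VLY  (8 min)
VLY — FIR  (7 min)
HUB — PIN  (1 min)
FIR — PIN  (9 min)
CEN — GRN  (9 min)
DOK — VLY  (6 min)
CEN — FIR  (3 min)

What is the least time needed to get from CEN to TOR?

Enumerating some paths:
CEN–FIR–PIN–TOR: 3+9+1 = 13
CEN–FIR–DOK–PIN–TOR: 3+8+2+1 = 14
CEN–HUB–PIN–TOR: 7+1+1 = 9
The minimum is 9 min via CEN–HUB–PIN–TOR.

9 min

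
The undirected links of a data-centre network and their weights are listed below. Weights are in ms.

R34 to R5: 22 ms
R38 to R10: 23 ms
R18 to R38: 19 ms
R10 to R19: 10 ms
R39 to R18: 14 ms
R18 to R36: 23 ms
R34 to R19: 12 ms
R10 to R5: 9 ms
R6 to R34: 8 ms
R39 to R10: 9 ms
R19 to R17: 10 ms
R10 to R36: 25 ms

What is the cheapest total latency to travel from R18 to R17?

43 ms

Shortest distances from R18:
R18: 0
R39: 14  (via R18)
R38: 19  (via R18)
R36: 23  (via R18)
R10: 23  (via R39)
R5: 32  (via R10)
R19: 33  (via R10)
R17: 43  (via R19)
Shortest route: R18–R39–R10–R19–R17 = 43 ms.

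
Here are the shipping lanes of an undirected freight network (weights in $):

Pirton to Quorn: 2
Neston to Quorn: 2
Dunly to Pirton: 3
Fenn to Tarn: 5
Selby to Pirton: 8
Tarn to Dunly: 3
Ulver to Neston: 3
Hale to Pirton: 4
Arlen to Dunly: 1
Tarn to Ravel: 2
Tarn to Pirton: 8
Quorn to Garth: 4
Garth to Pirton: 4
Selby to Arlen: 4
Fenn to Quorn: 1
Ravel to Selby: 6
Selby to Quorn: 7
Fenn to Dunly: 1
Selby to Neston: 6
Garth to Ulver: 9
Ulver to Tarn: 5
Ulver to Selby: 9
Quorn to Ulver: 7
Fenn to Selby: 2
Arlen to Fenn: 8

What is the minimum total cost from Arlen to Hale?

$8

Candidate routes:
Arlen → Dunly → Fenn → Quorn → Pirton → Hale: 1+1+1+2+4 = 9
Arlen → Dunly → Pirton → Hale: 1+3+4 = 8
The minimum is $8 via Arlen → Dunly → Pirton → Hale.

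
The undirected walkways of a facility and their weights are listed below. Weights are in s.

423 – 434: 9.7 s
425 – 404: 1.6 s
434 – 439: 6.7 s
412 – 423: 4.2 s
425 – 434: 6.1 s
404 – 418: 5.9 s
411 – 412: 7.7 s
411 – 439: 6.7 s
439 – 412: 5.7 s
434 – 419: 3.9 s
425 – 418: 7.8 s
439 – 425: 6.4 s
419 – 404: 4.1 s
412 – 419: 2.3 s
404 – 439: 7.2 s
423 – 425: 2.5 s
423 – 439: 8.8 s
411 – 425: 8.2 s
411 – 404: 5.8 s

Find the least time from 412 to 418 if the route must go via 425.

14.2 s

Shortest 412→425: 412–423–425 = 6.7
Shortest 425→418: 425–404–418 = 7.5
Total via 425: 6.7 + 7.5 = 14.2 s.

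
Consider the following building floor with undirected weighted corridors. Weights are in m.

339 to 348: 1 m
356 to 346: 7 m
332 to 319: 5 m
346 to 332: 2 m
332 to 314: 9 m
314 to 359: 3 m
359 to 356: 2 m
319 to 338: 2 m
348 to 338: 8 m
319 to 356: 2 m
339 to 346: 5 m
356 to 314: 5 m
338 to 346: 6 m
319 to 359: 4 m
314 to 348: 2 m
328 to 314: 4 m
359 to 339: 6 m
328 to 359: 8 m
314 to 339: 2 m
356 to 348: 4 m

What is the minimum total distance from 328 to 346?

Shortest distances from 328:
328: 0
314: 4  (via 328)
348: 6  (via 314)
339: 6  (via 314)
359: 7  (via 314)
356: 9  (via 314)
346: 11  (via 339)
Shortest route: 328–314–339–346 = 11 m.

11 m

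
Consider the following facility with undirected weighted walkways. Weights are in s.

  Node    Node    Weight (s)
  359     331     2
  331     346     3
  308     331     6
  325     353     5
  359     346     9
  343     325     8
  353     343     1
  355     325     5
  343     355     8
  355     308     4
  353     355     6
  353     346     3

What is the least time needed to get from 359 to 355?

12 s

Shortest distances from 359:
359: 0
331: 2  (via 359)
346: 5  (via 331)
308: 8  (via 331)
353: 8  (via 346)
343: 9  (via 353)
355: 12  (via 308)
Shortest route: 359 → 331 → 308 → 355 = 12 s.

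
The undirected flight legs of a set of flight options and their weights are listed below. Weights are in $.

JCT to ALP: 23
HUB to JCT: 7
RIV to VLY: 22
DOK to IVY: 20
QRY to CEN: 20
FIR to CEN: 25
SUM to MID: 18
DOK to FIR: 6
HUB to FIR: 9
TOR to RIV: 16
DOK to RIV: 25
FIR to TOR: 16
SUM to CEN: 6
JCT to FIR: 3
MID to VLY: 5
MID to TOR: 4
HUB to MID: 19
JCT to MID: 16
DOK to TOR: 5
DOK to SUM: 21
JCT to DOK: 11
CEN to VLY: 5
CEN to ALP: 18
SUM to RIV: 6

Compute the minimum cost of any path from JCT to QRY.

Shortest distances from JCT:
JCT: 0
FIR: 3  (via JCT)
HUB: 7  (via JCT)
DOK: 9  (via FIR)
TOR: 14  (via DOK)
MID: 16  (via JCT)
VLY: 21  (via MID)
ALP: 23  (via JCT)
CEN: 26  (via VLY)
IVY: 29  (via DOK)
SUM: 30  (via DOK)
RIV: 30  (via TOR)
QRY: 46  (via CEN)
Shortest route: JCT–MID–VLY–CEN–QRY = $46.

$46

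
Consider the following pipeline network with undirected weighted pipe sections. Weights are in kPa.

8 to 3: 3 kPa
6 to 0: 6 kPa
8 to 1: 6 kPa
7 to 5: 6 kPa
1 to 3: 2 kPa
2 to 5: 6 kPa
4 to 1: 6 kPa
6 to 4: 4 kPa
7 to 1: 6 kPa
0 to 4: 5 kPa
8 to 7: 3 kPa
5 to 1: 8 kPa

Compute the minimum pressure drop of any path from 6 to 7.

16 kPa

Settle nodes by increasing distance from 6:
6: 0
4: 4  (via 6)
0: 6  (via 6)
1: 10  (via 4)
3: 12  (via 1)
8: 15  (via 3)
7: 16  (via 1)
Shortest route: 6–4–1–7 = 16 kPa.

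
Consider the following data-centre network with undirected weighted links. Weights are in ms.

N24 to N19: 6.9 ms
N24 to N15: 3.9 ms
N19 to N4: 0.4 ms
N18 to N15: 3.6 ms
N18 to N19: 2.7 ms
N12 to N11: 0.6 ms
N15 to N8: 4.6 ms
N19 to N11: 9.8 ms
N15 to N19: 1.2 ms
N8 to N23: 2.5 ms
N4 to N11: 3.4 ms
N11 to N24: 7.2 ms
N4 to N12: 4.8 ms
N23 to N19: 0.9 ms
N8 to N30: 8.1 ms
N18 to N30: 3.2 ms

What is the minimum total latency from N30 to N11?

Compare a few routes:
N30 → N18 → N19 → N4 → N11: 3.2+2.7+0.4+3.4 = 9.7
N30 → N18 → N19 → N4 → N12 → N11: 3.2+2.7+0.4+4.8+0.6 = 11.7
N30 → N18 → N15 → N19 → N4 → N11: 3.2+3.6+1.2+0.4+3.4 = 11.8
Cheapest is N30 → N18 → N19 → N4 → N11 at 9.7 ms.

9.7 ms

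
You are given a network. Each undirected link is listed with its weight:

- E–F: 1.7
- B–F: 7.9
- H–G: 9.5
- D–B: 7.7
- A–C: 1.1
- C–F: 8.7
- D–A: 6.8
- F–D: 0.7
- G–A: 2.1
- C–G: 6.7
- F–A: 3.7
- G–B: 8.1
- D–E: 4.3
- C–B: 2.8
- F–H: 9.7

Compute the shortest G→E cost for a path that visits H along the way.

Shortest G→H: G–H = 9.5
Shortest H→E: H–F–E = 11.4
Total via H: 9.5 + 11.4 = 20.9.

20.9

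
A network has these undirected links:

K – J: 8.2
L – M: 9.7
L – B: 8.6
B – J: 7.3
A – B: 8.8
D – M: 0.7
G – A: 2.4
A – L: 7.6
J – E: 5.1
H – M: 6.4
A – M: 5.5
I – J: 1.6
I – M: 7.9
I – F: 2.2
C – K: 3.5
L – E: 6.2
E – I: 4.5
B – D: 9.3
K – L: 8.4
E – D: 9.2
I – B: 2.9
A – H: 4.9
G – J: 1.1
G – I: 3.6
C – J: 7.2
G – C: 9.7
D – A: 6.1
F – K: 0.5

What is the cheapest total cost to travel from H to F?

Running Dijkstra from H:
H: 0
A: 4.9  (via H)
M: 6.4  (via H)
D: 7.1  (via M)
G: 7.3  (via A)
J: 8.4  (via G)
I: 10  (via J)
F: 12.2  (via I)
Shortest route: H–A–G–J–I–F = 12.2.

12.2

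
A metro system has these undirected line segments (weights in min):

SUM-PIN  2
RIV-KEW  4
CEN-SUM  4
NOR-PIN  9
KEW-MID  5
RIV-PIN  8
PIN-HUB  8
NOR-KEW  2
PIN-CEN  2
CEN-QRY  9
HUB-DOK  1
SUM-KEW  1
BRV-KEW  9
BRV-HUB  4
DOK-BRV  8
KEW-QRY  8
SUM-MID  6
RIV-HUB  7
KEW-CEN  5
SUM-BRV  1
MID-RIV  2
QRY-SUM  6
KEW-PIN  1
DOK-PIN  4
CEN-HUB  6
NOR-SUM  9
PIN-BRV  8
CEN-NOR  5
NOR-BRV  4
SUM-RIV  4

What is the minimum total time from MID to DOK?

Compare a few routes:
MID–KEW–PIN–DOK: 5+1+4 = 10
MID–RIV–KEW–PIN–DOK: 2+4+1+4 = 11
Cheapest is MID–KEW–PIN–DOK at 10 min.

10 min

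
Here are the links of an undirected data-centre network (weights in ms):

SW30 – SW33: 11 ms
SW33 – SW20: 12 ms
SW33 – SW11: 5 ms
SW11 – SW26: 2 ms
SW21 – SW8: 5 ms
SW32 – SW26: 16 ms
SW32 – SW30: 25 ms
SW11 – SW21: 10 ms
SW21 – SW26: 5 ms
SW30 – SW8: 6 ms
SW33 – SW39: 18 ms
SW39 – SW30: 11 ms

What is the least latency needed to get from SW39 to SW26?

Shortest distances from SW39:
SW39: 0
SW30: 11  (via SW39)
SW8: 17  (via SW30)
SW33: 18  (via SW39)
SW21: 22  (via SW8)
SW11: 23  (via SW33)
SW26: 25  (via SW11)
Shortest route: SW39–SW33–SW11–SW26 = 25 ms.

25 ms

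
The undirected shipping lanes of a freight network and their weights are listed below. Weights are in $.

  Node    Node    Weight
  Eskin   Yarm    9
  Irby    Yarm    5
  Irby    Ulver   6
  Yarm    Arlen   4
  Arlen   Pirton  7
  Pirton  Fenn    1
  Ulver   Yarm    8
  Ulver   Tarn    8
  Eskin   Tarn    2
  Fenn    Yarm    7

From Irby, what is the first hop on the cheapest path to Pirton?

Compare a few routes:
Irby → Ulver → Yarm → Arlen → Pirton: 6+8+4+7 = 25
Irby → Yarm → Arlen → Pirton: 5+4+7 = 16
Irby → Yarm → Fenn → Pirton: 5+7+1 = 13
Irby → Ulver → Yarm → Fenn → Pirton: 6+8+7+1 = 22
Cheapest is Irby → Yarm → Fenn → Pirton at $13.
So from Irby the first move is to Yarm.

Yarm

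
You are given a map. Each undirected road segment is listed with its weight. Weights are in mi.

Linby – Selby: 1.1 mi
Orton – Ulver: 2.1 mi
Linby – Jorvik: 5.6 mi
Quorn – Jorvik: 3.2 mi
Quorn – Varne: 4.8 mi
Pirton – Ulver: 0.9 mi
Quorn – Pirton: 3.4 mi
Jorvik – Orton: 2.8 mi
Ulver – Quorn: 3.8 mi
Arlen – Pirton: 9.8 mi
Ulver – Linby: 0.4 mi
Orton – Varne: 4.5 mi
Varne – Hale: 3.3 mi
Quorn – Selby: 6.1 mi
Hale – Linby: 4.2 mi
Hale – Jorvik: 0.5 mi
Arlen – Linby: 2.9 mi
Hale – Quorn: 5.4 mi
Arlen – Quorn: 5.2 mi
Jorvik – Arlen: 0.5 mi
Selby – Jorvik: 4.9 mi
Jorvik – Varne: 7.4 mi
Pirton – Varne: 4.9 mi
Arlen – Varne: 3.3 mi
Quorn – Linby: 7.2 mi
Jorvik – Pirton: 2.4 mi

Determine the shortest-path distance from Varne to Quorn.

Settle nodes by increasing distance from Varne:
Varne: 0
Hale: 3.3  (via Varne)
Arlen: 3.3  (via Varne)
Jorvik: 3.8  (via Hale)
Orton: 4.5  (via Varne)
Quorn: 4.8  (via Varne)
Shortest route: Varne–Quorn = 4.8 mi.

4.8 mi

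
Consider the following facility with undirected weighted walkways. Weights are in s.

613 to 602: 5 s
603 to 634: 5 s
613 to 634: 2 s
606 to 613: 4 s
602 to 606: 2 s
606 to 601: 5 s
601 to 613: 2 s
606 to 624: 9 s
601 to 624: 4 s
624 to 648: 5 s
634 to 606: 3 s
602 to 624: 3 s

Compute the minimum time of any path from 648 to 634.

13 s

Enumerating some paths:
648 - 624 - 601 - 606 - 634: 5+4+5+3 = 17
648 - 624 - 602 - 613 - 634: 5+3+5+2 = 15
648 - 624 - 602 - 606 - 613 - 634: 5+3+2+4+2 = 16
648 - 624 - 602 - 606 - 634: 5+3+2+3 = 13
Cheapest is 648 - 624 - 602 - 606 - 634 at 13 s.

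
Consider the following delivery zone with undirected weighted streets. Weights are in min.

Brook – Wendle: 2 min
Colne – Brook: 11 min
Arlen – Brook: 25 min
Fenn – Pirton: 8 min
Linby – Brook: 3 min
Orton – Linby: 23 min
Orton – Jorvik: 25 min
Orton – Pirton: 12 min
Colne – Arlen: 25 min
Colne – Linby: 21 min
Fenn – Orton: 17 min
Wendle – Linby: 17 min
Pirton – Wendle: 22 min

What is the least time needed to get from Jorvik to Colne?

Candidate routes:
Jorvik → Orton → Linby → Brook → Colne: 25+23+3+11 = 62
Jorvik → Orton → Pirton → Wendle → Brook → Colne: 25+12+22+2+11 = 72
Jorvik → Orton → Linby → Colne: 25+23+21 = 69
Jorvik → Orton → Linby → Wendle → Brook → Colne: 25+23+17+2+11 = 78
The minimum is 62 min via Jorvik → Orton → Linby → Brook → Colne.

62 min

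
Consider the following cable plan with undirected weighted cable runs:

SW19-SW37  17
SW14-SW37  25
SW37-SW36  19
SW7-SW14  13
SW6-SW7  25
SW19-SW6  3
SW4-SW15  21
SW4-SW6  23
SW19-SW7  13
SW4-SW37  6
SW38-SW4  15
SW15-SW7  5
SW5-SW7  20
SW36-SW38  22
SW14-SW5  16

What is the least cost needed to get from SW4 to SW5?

46

Candidate routes:
SW4 → SW15 → SW7 → SW14 → SW5: 21+5+13+16 = 55
SW4 → SW37 → SW14 → SW5: 6+25+16 = 47
SW4 → SW15 → SW7 → SW5: 21+5+20 = 46
Cheapest is SW4 → SW15 → SW7 → SW5 at 46.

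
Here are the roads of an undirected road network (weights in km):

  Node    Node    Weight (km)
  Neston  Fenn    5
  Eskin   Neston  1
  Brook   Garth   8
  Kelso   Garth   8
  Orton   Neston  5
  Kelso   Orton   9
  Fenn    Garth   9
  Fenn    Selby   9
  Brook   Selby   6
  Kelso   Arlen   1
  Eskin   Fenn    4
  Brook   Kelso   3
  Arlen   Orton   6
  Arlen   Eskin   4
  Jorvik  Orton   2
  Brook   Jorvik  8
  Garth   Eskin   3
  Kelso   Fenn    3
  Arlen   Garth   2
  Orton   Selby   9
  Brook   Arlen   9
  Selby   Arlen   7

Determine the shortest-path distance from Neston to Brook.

Shortest distances from Neston:
Neston: 0
Eskin: 1  (via Neston)
Garth: 4  (via Eskin)
Orton: 5  (via Neston)
Fenn: 5  (via Neston)
Arlen: 5  (via Eskin)
Kelso: 6  (via Arlen)
Jorvik: 7  (via Orton)
Brook: 9  (via Kelso)
Shortest route: Neston–Eskin–Arlen–Kelso–Brook = 9 km.

9 km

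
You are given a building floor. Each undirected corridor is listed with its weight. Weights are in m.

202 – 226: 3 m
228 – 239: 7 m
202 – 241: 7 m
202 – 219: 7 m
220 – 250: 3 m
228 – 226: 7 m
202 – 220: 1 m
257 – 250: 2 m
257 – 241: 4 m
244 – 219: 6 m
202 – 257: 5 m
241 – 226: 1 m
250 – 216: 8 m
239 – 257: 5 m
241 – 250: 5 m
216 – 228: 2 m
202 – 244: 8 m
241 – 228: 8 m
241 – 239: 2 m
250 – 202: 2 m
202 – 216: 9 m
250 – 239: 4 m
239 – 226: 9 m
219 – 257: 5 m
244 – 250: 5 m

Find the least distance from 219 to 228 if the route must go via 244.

21 m

Shortest 219→244: 219–244 = 6
Best 244 to 228: 244–250–216–228 costing 15
Total via 244: 6 + 15 = 21 m.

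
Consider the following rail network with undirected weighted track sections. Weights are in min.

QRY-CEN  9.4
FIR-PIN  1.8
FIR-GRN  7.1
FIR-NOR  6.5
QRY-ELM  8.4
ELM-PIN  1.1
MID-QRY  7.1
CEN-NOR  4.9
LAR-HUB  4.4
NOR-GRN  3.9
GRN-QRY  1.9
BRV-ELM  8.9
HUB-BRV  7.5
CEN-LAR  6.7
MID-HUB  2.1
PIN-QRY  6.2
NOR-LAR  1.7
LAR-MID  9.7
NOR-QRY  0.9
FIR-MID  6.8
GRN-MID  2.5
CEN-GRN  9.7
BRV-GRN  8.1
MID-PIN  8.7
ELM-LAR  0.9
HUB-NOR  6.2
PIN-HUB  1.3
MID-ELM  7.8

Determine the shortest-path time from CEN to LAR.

6.6 min

Compare a few routes:
CEN - QRY - NOR - LAR: 9.4+0.9+1.7 = 12
CEN - LAR: 6.7 = 6.7
CEN - NOR - LAR: 4.9+1.7 = 6.6
The minimum is 6.6 min via CEN - NOR - LAR.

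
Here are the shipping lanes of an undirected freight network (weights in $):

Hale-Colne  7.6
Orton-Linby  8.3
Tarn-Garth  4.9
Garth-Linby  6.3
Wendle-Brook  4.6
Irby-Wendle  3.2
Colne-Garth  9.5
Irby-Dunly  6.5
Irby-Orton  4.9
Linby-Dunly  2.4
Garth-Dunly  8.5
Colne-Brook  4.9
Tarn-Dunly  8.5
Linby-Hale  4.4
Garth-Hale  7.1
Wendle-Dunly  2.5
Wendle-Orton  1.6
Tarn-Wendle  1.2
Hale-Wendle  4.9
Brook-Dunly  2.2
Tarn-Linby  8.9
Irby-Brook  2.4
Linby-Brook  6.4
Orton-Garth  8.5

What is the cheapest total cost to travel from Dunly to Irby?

$4.6

Running Dijkstra from Dunly:
Dunly: 0
Brook: 2.2  (via Dunly)
Linby: 2.4  (via Dunly)
Wendle: 2.5  (via Dunly)
Tarn: 3.7  (via Wendle)
Orton: 4.1  (via Wendle)
Irby: 4.6  (via Brook)
Shortest route: Dunly–Brook–Irby = $4.6.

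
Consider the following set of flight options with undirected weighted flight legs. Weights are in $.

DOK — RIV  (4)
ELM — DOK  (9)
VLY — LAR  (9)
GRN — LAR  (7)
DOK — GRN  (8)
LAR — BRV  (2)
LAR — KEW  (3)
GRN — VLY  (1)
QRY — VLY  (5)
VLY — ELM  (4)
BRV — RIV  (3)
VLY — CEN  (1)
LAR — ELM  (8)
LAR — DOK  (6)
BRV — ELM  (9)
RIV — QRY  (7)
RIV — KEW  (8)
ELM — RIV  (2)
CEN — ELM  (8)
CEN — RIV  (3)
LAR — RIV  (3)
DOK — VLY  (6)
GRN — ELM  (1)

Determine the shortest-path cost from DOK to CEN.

Candidate routes:
DOK–RIV–CEN: 4+3 = 7
DOK–GRN–VLY–CEN: 8+1+1 = 10
DOK–RIV–ELM–VLY–CEN: 4+2+4+1 = 11
DOK–RIV–ELM–GRN–VLY–CEN: 4+2+1+1+1 = 9
Cheapest is DOK–RIV–CEN at $7.

$7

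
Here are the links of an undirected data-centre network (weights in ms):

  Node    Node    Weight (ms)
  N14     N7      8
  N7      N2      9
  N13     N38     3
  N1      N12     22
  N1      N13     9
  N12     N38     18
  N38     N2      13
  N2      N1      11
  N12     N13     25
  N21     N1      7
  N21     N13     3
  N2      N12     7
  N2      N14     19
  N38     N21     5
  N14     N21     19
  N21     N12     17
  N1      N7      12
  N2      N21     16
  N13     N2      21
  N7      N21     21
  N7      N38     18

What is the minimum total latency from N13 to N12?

Candidate routes:
N13 → N38 → N12: 3+18 = 21
N13 → N21 → N12: 3+17 = 20
Cheapest is N13 → N21 → N12 at 20 ms.

20 ms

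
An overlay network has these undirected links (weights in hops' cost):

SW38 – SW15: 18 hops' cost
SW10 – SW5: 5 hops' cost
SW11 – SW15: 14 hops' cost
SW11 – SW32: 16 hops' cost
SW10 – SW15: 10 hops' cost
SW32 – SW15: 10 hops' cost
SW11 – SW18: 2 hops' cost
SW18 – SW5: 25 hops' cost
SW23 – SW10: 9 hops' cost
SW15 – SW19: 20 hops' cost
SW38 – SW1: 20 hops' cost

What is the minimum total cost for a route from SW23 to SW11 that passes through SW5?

Shortest SW23→SW5: SW23 → SW10 → SW5 = 14
Shortest SW5→SW11: SW5 → SW18 → SW11 = 27
Total via SW5: 14 + 27 = 41 hops' cost.

41 hops' cost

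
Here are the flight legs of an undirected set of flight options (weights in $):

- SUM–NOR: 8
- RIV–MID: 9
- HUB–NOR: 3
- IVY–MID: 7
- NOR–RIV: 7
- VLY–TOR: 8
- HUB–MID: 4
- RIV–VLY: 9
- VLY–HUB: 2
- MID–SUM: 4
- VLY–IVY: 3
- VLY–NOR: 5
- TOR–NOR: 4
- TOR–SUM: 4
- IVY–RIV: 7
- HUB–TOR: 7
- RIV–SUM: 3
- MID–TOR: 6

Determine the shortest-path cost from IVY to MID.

$7

Compare a few routes:
IVY - MID: 7 = 7
IVY - VLY - HUB - MID: 3+2+4 = 9
IVY - RIV - SUM - MID: 7+3+4 = 14
IVY - VLY - NOR - HUB - MID: 3+5+3+4 = 15
Cheapest is IVY - MID at $7.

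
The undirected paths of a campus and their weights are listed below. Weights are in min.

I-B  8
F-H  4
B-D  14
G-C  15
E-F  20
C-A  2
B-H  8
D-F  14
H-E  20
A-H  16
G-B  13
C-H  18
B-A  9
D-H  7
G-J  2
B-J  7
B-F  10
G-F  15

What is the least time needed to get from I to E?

Shortest distances from I:
I: 0
B: 8  (via I)
J: 15  (via B)
H: 16  (via B)
A: 17  (via B)
G: 17  (via J)
F: 18  (via B)
C: 19  (via A)
D: 22  (via B)
E: 36  (via H)
Shortest route: I–B–H–E = 36 min.

36 min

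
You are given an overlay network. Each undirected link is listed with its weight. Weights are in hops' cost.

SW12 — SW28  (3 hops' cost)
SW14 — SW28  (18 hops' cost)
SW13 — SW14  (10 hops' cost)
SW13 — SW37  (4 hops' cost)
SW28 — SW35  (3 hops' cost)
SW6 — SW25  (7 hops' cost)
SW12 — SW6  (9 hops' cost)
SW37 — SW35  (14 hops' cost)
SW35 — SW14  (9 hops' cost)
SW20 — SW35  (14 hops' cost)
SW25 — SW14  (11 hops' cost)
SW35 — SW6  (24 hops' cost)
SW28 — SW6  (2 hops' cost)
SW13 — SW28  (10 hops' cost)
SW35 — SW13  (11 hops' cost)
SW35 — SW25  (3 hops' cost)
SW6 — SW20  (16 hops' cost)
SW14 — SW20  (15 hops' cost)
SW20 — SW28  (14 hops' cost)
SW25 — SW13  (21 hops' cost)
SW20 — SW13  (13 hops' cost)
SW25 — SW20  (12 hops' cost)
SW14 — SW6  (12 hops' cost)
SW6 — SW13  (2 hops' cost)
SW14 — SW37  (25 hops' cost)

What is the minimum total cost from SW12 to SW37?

Settle nodes by increasing distance from SW12:
SW12: 0
SW28: 3  (via SW12)
SW6: 5  (via SW28)
SW35: 6  (via SW28)
SW13: 7  (via SW6)
SW25: 9  (via SW35)
SW37: 11  (via SW13)
Shortest route: SW12 → SW28 → SW6 → SW13 → SW37 = 11 hops' cost.

11 hops' cost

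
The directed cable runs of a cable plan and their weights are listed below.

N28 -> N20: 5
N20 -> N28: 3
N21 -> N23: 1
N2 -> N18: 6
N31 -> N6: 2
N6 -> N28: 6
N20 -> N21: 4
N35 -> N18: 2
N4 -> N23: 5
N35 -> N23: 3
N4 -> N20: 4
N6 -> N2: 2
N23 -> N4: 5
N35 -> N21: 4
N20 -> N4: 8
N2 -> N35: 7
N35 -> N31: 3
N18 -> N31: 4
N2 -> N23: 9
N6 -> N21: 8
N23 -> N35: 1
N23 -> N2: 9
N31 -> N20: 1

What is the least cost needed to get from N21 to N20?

6

Shortest distances from N21:
N21: 0
N23: 1  (via N21)
N35: 2  (via N23)
N18: 4  (via N35)
N31: 5  (via N35)
N4: 6  (via N23)
N20: 6  (via N31)
Shortest route: N21–N23–N35–N31–N20 = 6.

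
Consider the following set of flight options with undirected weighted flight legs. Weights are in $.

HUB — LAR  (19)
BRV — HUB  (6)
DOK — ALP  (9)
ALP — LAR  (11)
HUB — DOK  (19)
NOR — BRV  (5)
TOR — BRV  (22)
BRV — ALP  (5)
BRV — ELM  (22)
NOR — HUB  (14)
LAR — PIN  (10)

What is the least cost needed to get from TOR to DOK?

$36

Settle nodes by increasing distance from TOR:
TOR: 0
BRV: 22  (via TOR)
NOR: 27  (via BRV)
ALP: 27  (via BRV)
HUB: 28  (via BRV)
DOK: 36  (via ALP)
Shortest route: TOR → BRV → ALP → DOK = $36.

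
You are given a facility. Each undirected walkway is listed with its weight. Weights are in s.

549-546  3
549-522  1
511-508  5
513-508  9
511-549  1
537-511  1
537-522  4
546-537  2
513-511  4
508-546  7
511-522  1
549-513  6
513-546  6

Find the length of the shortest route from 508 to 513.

Settle nodes by increasing distance from 508:
508: 0
511: 5  (via 508)
522: 6  (via 511)
537: 6  (via 511)
549: 6  (via 511)
546: 7  (via 508)
513: 9  (via 508)
Shortest route: 508–513 = 9 s.

9 s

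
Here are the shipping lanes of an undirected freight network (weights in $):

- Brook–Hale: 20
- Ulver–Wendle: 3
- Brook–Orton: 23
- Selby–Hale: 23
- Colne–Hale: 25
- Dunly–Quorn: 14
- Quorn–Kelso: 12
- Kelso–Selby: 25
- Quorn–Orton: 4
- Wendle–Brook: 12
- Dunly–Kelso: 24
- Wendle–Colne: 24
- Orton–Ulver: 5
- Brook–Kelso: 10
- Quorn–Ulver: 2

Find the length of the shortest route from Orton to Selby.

$41

Enumerating some paths:
Orton - Quorn - Kelso - Selby: 4+12+25 = 41
Orton - Ulver - Quorn - Kelso - Selby: 5+2+12+25 = 44
Orton - Ulver - Wendle - Brook - Kelso - Selby: 5+3+12+10+25 = 55
The minimum is $41 via Orton - Quorn - Kelso - Selby.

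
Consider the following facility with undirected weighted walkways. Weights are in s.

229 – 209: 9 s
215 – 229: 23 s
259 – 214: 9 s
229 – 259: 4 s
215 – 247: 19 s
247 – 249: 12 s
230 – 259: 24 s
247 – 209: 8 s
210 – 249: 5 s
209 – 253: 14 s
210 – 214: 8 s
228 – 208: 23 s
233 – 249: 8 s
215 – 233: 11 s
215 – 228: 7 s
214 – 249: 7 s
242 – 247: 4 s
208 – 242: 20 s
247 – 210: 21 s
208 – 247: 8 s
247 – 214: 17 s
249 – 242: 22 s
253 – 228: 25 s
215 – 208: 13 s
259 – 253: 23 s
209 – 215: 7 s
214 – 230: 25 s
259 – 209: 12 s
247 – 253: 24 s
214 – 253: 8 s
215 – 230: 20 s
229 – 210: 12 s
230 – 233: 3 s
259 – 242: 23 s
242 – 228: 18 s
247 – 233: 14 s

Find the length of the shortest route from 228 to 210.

31 s

Candidate routes:
228 - 215 - 209 - 247 - 249 - 210: 7+7+8+12+5 = 39
228 - 215 - 233 - 249 - 210: 7+11+8+5 = 31
228 - 215 - 209 - 229 - 210: 7+7+9+12 = 35
228 - 242 - 247 - 249 - 210: 18+4+12+5 = 39
The minimum is 31 s via 228 - 215 - 233 - 249 - 210.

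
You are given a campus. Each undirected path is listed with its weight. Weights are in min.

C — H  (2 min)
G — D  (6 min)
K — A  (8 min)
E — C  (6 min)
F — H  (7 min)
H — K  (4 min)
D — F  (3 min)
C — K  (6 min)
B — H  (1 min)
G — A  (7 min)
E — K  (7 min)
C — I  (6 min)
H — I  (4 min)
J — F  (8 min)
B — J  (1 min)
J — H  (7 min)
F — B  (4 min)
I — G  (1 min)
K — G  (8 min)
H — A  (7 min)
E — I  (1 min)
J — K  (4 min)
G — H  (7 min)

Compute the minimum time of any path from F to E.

10 min

Settle nodes by increasing distance from F:
F: 0
D: 3  (via F)
B: 4  (via F)
H: 5  (via B)
J: 5  (via B)
C: 7  (via H)
G: 9  (via D)
I: 9  (via H)
K: 9  (via H)
E: 10  (via I)
Shortest route: F → B → H → I → E = 10 min.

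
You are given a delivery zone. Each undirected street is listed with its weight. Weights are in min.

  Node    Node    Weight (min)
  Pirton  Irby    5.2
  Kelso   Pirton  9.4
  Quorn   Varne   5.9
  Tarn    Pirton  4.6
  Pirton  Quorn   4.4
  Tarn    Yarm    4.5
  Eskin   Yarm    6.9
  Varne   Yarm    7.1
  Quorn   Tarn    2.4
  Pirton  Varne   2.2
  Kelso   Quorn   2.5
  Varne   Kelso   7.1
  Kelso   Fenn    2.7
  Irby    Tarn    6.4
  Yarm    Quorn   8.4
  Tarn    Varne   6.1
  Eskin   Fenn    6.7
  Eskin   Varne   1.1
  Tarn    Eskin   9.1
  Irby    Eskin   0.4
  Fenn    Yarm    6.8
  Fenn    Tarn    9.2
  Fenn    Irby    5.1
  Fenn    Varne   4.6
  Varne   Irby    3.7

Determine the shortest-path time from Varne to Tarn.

6.1 min

Shortest distances from Varne:
Varne: 0
Eskin: 1.1  (via Varne)
Irby: 1.5  (via Eskin)
Pirton: 2.2  (via Varne)
Fenn: 4.6  (via Varne)
Quorn: 5.9  (via Varne)
Tarn: 6.1  (via Varne)
Shortest route: Varne–Tarn = 6.1 min.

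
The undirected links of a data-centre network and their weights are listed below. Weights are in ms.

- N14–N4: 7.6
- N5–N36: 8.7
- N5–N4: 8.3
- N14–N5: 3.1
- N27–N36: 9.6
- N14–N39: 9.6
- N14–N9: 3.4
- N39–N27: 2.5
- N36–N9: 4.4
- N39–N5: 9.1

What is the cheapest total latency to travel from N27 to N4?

Compare a few routes:
N27 → N39 → N5 → N4: 2.5+9.1+8.3 = 19.9
N27 → N39 → N5 → N14 → N4: 2.5+9.1+3.1+7.6 = 22.3
N27 → N39 → N14 → N4: 2.5+9.6+7.6 = 19.7
N27 → N39 → N14 → N5 → N4: 2.5+9.6+3.1+8.3 = 23.5
The minimum is 19.7 ms via N27 → N39 → N14 → N4.

19.7 ms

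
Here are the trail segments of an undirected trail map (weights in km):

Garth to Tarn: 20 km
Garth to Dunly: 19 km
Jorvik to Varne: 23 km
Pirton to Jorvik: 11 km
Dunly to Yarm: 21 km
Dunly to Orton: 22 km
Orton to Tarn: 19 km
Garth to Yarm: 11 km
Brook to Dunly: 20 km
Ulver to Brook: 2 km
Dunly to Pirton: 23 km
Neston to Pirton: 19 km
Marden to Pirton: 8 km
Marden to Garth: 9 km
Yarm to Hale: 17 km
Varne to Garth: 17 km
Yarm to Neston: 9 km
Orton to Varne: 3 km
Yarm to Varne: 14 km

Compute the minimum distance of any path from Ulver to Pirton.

Shortest distances from Ulver:
Ulver: 0
Brook: 2  (via Ulver)
Dunly: 22  (via Brook)
Garth: 41  (via Dunly)
Yarm: 43  (via Dunly)
Orton: 44  (via Dunly)
Pirton: 45  (via Dunly)
Shortest route: Ulver–Brook–Dunly–Pirton = 45 km.

45 km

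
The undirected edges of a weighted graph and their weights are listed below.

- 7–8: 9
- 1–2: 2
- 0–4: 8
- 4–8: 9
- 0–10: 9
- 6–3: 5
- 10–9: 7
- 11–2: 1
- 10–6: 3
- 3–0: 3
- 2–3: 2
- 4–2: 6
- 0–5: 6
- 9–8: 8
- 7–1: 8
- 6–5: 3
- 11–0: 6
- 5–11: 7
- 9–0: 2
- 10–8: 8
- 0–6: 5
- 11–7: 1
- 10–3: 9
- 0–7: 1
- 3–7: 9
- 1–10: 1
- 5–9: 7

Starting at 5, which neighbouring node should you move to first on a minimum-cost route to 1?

6

Enumerating some paths:
5–6–10–1: 3+3+1 = 7
5–0–7–11–2–1: 6+1+1+1+2 = 11
5–6–3–2–1: 3+5+2+2 = 12
5–11–2–1: 7+1+2 = 10
Cheapest is 5–6–10–1 at 7.
So from 5 the first move is to 6.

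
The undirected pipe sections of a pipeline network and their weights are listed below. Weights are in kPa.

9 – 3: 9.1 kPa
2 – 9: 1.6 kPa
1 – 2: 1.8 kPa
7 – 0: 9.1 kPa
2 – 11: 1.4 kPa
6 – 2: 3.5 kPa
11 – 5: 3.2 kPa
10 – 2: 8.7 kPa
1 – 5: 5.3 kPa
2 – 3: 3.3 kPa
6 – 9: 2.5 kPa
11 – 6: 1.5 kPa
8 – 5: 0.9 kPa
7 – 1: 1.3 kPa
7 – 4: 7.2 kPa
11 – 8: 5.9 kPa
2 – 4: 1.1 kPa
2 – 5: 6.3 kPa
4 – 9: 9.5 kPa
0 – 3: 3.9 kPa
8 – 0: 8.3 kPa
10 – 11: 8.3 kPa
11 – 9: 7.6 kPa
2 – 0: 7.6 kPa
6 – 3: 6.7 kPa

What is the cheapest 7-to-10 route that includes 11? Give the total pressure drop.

Shortest 7→11: 7 → 1 → 2 → 11 = 4.5
Best 11 to 10: 11 → 10 costing 8.3
Total via 11: 4.5 + 8.3 = 12.8 kPa.

12.8 kPa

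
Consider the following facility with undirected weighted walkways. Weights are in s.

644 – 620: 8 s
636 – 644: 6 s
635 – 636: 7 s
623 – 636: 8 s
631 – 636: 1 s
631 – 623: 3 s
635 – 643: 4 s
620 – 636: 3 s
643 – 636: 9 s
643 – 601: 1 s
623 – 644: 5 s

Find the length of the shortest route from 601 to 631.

Enumerating some paths:
601 - 643 - 635 - 636 - 631: 1+4+7+1 = 13
601 - 643 - 635 - 636 - 623 - 631: 1+4+7+8+3 = 23
601 - 643 - 636 - 623 - 631: 1+9+8+3 = 21
601 - 643 - 636 - 631: 1+9+1 = 11
The minimum is 11 s via 601 - 643 - 636 - 631.

11 s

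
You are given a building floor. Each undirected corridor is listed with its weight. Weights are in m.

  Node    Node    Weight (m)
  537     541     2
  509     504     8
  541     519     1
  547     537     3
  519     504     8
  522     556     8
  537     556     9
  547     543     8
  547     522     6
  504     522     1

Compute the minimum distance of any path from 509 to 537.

18 m

Shortest distances from 509:
509: 0
504: 8  (via 509)
522: 9  (via 504)
547: 15  (via 522)
519: 16  (via 504)
556: 17  (via 522)
541: 17  (via 519)
537: 18  (via 547)
Shortest route: 509 → 504 → 522 → 547 → 537 = 18 m.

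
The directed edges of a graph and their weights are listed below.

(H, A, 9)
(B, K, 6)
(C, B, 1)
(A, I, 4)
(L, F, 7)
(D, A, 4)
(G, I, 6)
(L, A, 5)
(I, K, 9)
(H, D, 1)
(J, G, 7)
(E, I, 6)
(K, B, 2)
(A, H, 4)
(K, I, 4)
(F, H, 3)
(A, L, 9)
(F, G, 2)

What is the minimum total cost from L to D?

Candidate routes:
L → A → H → D: 5+4+1 = 10
L → F → H → D: 7+3+1 = 11
The minimum is 10 via L → A → H → D.

10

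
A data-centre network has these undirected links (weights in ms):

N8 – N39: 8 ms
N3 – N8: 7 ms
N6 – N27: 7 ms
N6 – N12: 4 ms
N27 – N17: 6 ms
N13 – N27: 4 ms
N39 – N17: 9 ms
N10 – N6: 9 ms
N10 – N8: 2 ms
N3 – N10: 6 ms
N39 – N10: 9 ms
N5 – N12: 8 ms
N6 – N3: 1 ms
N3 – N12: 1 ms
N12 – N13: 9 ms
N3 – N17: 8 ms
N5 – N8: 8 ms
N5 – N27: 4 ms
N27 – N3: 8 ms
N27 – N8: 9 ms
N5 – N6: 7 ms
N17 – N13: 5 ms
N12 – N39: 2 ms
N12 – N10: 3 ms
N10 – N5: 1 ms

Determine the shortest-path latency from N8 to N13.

11 ms

Shortest distances from N8:
N8: 0
N10: 2  (via N8)
N5: 3  (via N10)
N12: 5  (via N10)
N3: 6  (via N12)
N27: 7  (via N5)
N6: 7  (via N3)
N39: 7  (via N12)
N13: 11  (via N27)
Shortest route: N8–N10–N5–N27–N13 = 11 ms.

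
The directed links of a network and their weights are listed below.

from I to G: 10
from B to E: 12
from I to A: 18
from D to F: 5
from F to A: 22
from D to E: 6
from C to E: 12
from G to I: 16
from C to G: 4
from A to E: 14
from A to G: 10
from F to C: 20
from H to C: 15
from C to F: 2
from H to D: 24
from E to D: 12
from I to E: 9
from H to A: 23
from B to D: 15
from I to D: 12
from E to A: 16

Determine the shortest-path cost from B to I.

54

Compare a few routes:
B → D → F → C → G → I: 15+5+20+4+16 = 60
B → E → A → G → I: 12+16+10+16 = 54
Cheapest is B → E → A → G → I at 54.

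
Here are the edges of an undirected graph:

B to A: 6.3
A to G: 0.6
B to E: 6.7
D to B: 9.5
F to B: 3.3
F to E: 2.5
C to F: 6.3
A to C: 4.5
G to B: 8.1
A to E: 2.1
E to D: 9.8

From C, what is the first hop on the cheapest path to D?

A

Compare a few routes:
C - F - B - D: 6.3+3.3+9.5 = 19.1
C - F - E - D: 6.3+2.5+9.8 = 18.6
C - A - E - D: 4.5+2.1+9.8 = 16.4
The minimum is 16.4 via C - A - E - D.
So from C the first move is to A.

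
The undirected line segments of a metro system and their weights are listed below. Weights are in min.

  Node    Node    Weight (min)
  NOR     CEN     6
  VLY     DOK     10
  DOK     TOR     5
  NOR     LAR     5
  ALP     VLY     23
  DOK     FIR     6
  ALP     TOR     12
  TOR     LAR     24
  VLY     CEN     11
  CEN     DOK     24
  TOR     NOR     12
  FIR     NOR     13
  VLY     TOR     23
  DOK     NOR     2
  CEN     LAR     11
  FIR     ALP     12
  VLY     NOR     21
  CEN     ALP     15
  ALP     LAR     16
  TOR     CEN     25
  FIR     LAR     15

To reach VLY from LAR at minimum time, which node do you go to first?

NOR

Enumerating some paths:
LAR - NOR - CEN - VLY: 5+6+11 = 22
LAR - CEN - VLY: 11+11 = 22
LAR - NOR - VLY: 5+21 = 26
LAR - NOR - DOK - VLY: 5+2+10 = 17
The minimum is 17 min via LAR - NOR - DOK - VLY.
So from LAR the first move is to NOR.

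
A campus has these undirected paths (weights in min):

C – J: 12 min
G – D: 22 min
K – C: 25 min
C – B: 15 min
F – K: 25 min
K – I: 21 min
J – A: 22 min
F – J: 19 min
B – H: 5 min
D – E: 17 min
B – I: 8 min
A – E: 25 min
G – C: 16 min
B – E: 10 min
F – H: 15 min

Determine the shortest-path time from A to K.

Shortest distances from A:
A: 0
J: 22  (via A)
E: 25  (via A)
C: 34  (via J)
B: 35  (via E)
H: 40  (via B)
F: 41  (via J)
D: 42  (via E)
I: 43  (via B)
G: 50  (via C)
K: 59  (via C)
Shortest route: A–J–C–K = 59 min.

59 min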